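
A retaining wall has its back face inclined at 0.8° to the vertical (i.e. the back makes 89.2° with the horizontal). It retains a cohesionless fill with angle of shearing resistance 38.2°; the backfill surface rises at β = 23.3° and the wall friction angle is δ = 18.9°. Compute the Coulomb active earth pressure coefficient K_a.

K_a = sin²(α+φ) / [sin²α · sin(α−δ) · (1 + √{sin(φ+δ)sin(φ−β) / (sin(α−δ)sin(α+β))})²].
With α = 89.2°, φ = 38.2°, δ = 18.9°, β = 23.3°: K_a = 0.2987.

0.299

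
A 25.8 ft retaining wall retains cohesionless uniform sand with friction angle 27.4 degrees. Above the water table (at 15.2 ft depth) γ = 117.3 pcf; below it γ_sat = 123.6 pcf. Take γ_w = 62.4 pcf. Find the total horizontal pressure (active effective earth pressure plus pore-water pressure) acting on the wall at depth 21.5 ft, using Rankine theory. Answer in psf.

1190 psf

K_a = (1 − sin φ)/(1 + sin φ) = 0.3697.
γ' = 123.6 − 62.4 = 61.20 pcf.
Effective vertical stress at 21.5 ft: σ'_v = 117.3×15.2 + 61.20×6.30 = 2169 psf.
σ'_h = K_a σ'_v = 0.3697 × 2169 = 801.6 psf; u = γ_w × 6.30 = 393.1 psf.
Total σ_h = 801.6 + 393.1 = 1195 psf.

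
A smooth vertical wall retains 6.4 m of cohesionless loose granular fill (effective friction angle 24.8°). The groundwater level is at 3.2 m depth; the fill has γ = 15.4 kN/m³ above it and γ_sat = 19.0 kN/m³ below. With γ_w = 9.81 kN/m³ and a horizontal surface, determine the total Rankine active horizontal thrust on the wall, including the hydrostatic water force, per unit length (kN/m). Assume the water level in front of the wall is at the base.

K_a = tan²(45° − φ/2) = 0.4090.
γ' = 19.0 − 9.81 = 9.190 kN/m³. Depth below WT = 3.2 m.
σ'_h at WT = K_a γ d_w = 20.16 kPa; at base = 20.16 + K_a γ' × 3.2 = 32.18 kPa.
P₁ (0–3.2 m) = ½×20.16×3.2 = 32.25. P₂ (3.2–6.4 m) = ½(20.16+32.18)×3.2 = 83.74.
P_w = ½ γ_w h₂² = 0.5×9.81×3.2² = 50.23. Total = 32.25+83.74+50.23 = 166.2 kN/m.

166 kN/m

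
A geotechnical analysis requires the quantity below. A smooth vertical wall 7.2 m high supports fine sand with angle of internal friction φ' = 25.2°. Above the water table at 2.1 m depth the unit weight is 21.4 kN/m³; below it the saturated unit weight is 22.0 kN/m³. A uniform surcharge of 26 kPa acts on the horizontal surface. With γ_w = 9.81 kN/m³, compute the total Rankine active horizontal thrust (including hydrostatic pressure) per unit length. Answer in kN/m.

K_a = tan²(45° − φ/2) = 0.4027.
γ' = 22.0 − 9.81 = 12.19 kN/m³. h₂ = H − d_w = 5.1 m.
σ'_h: at surface K_a·q = 10.47; at WT K_a(q+γd_w) = 28.57; at base K_a(q+γd_w+γ'h₂) = 53.61 kPa.
P₁ = ½(10.47+28.57)×2.1 = 40.99; P₂ = ½(28.57+53.61)×5.1 = 209.6; P_w = ½γ_w h₂² = 127.6.
Total = 40.99+209.6+127.6 = 378.1 kN/m.

378 kN/m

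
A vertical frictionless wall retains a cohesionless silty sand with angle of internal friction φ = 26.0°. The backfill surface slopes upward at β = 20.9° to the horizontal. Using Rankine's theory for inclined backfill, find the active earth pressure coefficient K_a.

0.534

K_a = cos β · (cos β − √(cos²β − cos²φ)) / (cos β + √(cos²β − cos²φ)).
cos β = 0.9342, cos φ = 0.8988, √(cos²β − cos²φ) = 0.2548.
K_a = 0.9342 × (0.9342 − 0.2548)/(0.9342 + 0.2548) = 0.5338.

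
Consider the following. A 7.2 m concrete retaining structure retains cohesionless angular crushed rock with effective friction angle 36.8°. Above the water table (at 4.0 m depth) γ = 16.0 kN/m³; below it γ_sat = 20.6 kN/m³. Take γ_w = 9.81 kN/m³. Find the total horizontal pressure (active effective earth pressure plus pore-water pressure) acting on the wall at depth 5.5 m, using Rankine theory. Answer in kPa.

K_a = (1 − sin φ)/(1 + sin φ) = 0.2508.
γ' = 20.6 − 9.81 = 10.79 kN/m³.
Effective vertical stress at 5.5 m: σ'_v = 16.0×4.0 + 10.79×1.50 = 80.19 kPa.
σ'_h = K_a σ'_v = 0.2508 × 80.19 = 20.11 kPa; u = γ_w × 1.50 = 14.71 kPa.
Total σ_h = 20.11 + 14.71 = 34.82 kPa.

34.8 kPa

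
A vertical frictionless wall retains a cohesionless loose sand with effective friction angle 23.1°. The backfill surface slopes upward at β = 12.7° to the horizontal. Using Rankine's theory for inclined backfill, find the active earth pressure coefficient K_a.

K_a = cos β · (cos β − √(cos²β − cos²φ)) / (cos β + √(cos²β − cos²φ)).
cos β = 0.9755, cos φ = 0.9198, √(cos²β − cos²φ) = 0.3250.
K_a = 0.9755 × (0.9755 − 0.3250)/(0.9755 + 0.3250) = 0.4880.

0.488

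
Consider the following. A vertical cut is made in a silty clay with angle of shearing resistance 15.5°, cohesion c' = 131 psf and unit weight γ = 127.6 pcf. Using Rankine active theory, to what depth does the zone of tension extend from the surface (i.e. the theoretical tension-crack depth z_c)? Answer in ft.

2.70 ft

K_a = tan²(45° − 15.5°/2) = 0.5782; √K_a = 0.7604.
The active pressure is zero where K_a γ z = 2c√K_a, so z_c = 2c/(γ√K_a) = 2×131/(127.6×0.7604) = 2.700 ft.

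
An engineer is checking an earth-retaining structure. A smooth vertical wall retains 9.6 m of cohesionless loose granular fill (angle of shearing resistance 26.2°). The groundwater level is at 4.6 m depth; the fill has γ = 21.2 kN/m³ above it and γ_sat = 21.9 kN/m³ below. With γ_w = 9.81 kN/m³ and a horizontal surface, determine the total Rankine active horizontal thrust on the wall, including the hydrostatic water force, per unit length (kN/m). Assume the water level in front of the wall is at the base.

K_a = tan²(45° − φ/2) = 0.3874.
γ' = 21.9 − 9.81 = 12.09 kN/m³. Depth below WT = 5.0 m.
σ'_h at WT = K_a γ d_w = 37.78 kPa; at base = 37.78 + K_a γ' × 5.0 = 61.20 kPa.
P₁ (0–4.6 m) = ½×37.78×4.6 = 86.90. P₂ (4.6–9.6 m) = ½(37.78+61.20)×5.0 = 247.5.
P_w = ½ γ_w h₂² = 0.5×9.81×5.0² = 122.6. Total = 86.90+247.5+122.6 = 457.0 kN/m.

457 kN/m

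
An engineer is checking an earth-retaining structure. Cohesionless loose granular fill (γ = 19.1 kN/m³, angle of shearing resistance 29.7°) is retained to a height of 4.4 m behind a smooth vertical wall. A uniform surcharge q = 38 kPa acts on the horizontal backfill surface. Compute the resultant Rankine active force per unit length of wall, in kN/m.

K_a = tan²(45° − φ/2) = 0.3374.
Soil triangle: ½ K_a γ H² = 0.5×0.3374×19.1×4.4² = 62.38 kN/m.
Surcharge rectangle: K_a q H = 0.3374×38×4.4 = 56.41 kN/m.
Total = 62.38 + 56.41 = 118.8 kN/m.

119 kN/m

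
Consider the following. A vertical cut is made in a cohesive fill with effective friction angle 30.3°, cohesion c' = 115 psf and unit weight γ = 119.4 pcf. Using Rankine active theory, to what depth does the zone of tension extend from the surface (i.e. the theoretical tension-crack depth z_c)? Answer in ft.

K_a = tan²(45° − 30.3°/2) = 0.3293; √K_a = 0.5739.
The active pressure is zero where K_a γ z = 2c√K_a, so z_c = 2c/(γ√K_a) = 2×115/(119.4×0.5739) = 3.357 ft.

3.36 ft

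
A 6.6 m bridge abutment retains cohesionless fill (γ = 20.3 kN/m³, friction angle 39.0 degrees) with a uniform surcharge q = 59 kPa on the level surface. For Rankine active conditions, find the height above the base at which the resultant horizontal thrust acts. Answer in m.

K_a = 0.2275.
Triangular part P₁ = ½K_aγH² = 100.6 at H/3 = 2.200 m; rectangular part P₂ = K_a q H = 88.59 at H/2 = 3.300 m.
ȳ = (P₁·2.200 + P₂·3.300)/(P₁+P₂) = 2.715 m.

2.72 m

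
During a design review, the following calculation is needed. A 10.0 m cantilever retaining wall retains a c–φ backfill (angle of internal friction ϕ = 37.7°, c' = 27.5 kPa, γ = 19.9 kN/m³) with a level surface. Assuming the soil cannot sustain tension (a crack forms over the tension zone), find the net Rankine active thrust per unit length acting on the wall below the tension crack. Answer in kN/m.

45.8 kN/m

K_a = 0.2411; √K_a = 0.4910.
Tension-crack depth z_c = 2c/(γ√K_a) = 2×27.5/(19.9×0.4910) = 5.629 m.
σ_a at base = K_a γ H − 2c√K_a = 0.2411×19.9×10.0 − 2×27.5×0.4910 = 20.97 kPa.
P_a = ½ × 20.97 × (H − z_c) = 0.5×20.97×4.371 = 45.82 kN/m.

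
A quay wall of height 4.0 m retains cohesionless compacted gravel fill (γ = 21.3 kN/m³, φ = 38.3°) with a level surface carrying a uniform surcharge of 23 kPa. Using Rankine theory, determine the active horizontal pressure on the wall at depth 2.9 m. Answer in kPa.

19.9 kPa

K_a = (1 − sin φ)/(1 + sin φ) = 0.2347.
σ_v = γz + q = 21.3 × 2.9 + 23 = 84.77 kPa.
σ_h = K_a σ_v = 0.2347 × 84.77 = 19.90 kPa.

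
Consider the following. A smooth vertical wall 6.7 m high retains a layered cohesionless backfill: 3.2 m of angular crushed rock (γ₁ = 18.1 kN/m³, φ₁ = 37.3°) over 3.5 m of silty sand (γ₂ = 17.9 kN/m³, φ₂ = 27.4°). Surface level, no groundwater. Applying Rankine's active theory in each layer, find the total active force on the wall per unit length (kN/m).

K_a1 = tan²(45°−37.3°/2) = 0.2453; K_a2 = tan²(45°−27.4°/2) = 0.3697.
Layer 1: σ at base = K_a1 γ₁ h₁ = 14.21 kPa; P₁ = ½×14.21×3.2 = 22.74.
Layer 2: σ_v at top = γ₁h₁ = 57.92; σ_h top = K_a2×57.92 = 21.41; σ_h base = K_a2×(57.92+17.9×3.5) = 44.57.
P₂ = ½(21.41+44.57)×3.5 = 115.5. Total P_a = 22.74+115.5 = 138.2 kN/m.

138 kN/m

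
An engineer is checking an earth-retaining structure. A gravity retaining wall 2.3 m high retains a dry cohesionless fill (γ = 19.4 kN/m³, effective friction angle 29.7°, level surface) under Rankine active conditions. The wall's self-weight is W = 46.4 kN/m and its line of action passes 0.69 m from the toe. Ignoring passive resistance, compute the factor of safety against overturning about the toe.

2.41

K_a = tan²(45° − 29.7°/2) = 0.3374.
P_a = ½K_aγH² = 0.5×0.3374×19.4×2.3² = 17.31 kN/m, acting at H/3 = 0.7667 m above the base.
Overturning moment M_o = P_a × H/3 = 17.31 × 0.7667 = 13.27.
Resisting moment M_r = W × 0.69 = 46.4 × 0.69 = 32.02.
FS_overturning = M_r/M_o = 32.02/13.27 = 2.412.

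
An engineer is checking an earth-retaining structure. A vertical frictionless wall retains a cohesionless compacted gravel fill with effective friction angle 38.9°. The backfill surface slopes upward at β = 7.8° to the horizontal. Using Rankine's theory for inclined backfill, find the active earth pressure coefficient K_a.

0.233

K_a = cos β · (cos β − √(cos²β − cos²φ)) / (cos β + √(cos²β − cos²φ)).
cos β = 0.9907, cos φ = 0.7782, √(cos²β − cos²φ) = 0.6131.
K_a = 0.9907 × (0.9907 − 0.6131)/(0.9907 + 0.6131) = 0.2333.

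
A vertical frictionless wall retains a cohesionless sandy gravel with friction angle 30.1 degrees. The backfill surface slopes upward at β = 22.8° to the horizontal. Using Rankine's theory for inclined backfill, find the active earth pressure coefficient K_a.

0.449

K_a = cos β · (cos β − √(cos²β − cos²φ)) / (cos β + √(cos²β − cos²φ)).
cos β = 0.9219, cos φ = 0.8652, √(cos²β − cos²φ) = 0.3183.
K_a = 0.9219 × (0.9219 − 0.3183)/(0.9219 + 0.3183) = 0.4486.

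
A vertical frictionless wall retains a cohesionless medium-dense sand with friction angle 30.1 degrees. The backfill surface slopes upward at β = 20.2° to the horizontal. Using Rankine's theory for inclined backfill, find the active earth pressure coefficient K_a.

0.414

K_a = cos β · (cos β − √(cos²β − cos²φ)) / (cos β + √(cos²β − cos²φ)).
cos β = 0.9385, cos φ = 0.8652, √(cos²β − cos²φ) = 0.3637.
K_a = 0.9385 × (0.9385 − 0.3637)/(0.9385 + 0.3637) = 0.4142.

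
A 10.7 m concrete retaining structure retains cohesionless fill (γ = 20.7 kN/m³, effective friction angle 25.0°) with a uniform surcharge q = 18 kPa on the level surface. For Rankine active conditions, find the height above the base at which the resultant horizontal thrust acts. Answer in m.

3.82 m

K_a = 0.4059.
Triangular part P₁ = ½K_aγH² = 480.9 at H/3 = 3.567 m; rectangular part P₂ = K_a q H = 78.17 at H/2 = 5.350 m.
ȳ = (P₁·3.567 + P₂·5.350)/(P₁+P₂) = 3.816 m.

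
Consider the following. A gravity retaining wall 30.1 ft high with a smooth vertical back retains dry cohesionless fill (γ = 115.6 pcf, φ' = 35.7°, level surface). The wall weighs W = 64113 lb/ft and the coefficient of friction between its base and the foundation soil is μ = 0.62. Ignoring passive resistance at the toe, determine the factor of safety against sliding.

K_a = tan²(45° − 35.7°/2) = 0.2630.
P_a = ½K_aγH² = 0.5×0.2630×115.6×30.1² = 13770 lb/ft, acting at H/3 = 10.03 ft above the base.
FS_sliding = μW / P_a = 0.62×64113 / 13770 = 2.886.

2.89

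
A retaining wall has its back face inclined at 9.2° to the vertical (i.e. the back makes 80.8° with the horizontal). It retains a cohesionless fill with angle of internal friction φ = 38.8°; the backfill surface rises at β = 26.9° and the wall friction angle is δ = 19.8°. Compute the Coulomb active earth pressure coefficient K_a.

K_a = sin²(α+φ) / [sin²α · sin(α−δ) · (1 + √{sin(φ+δ)sin(φ−β) / (sin(α−δ)sin(α+β))})²].
With α = 80.8°, φ = 38.8°, δ = 19.8°, β = 26.9°: K_a = 0.4164.

0.416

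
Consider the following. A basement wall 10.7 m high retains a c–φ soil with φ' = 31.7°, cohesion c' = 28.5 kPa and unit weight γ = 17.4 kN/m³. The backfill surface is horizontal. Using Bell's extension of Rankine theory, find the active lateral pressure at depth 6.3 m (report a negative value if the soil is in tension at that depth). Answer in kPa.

K_a = (1 − sin φ)/(1 + sin φ) = 0.3111.
σ_a = K_a γ z − 2c√K_a = 0.3111×17.4×6.3 − 2×28.5×0.5577 = 2.309 kPa.

2.31 kPa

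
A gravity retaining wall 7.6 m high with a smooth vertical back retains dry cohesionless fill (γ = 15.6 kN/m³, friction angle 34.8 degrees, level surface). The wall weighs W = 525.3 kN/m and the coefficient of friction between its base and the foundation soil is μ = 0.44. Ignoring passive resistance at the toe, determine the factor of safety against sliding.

K_a = tan²(45° − 34.8°/2) = 0.2733.
P_a = ½K_aγH² = 0.5×0.2733×15.6×7.6² = 123.1 kN/m, acting at H/3 = 2.533 m above the base.
FS_sliding = μW / P_a = 0.44×525.3 / 123.1 = 1.877.

1.88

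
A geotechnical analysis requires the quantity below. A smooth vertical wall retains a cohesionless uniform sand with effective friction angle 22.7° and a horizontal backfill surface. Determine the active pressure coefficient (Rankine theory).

0.443

K_a = (1 − sin φ)/(1 + sin φ) = (1 − sin 22.7°)/(1 + sin 22.7°) = 0.4431.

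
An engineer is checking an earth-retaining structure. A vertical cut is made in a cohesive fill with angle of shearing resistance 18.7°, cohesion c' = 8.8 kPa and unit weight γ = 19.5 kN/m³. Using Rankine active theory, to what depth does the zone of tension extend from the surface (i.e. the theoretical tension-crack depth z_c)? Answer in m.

K_a = tan²(45° − 18.7°/2) = 0.5144; √K_a = 0.7173.
The active pressure is zero where K_a γ z = 2c√K_a, so z_c = 2c/(γ√K_a) = 2×8.8/(19.5×0.7173) = 1.258 m.

1.26 m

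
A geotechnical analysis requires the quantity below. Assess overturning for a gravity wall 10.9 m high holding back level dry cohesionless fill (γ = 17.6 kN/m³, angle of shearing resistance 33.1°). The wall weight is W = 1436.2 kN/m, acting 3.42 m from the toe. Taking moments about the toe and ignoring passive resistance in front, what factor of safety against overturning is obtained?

K_a = tan²(45° − 33.1°/2) = 0.2936.
P_a = ½K_aγH² = 0.5×0.2936×17.6×10.9² = 306.9 kN/m, acting at H/3 = 3.633 m above the base.
Overturning moment M_o = P_a × H/3 = 306.9 × 3.633 = 1115.
Resisting moment M_r = W × 3.42 = 1436.2 × 3.42 = 4912.
FS_overturning = M_r/M_o = 4912/1115 = 4.404.

4.40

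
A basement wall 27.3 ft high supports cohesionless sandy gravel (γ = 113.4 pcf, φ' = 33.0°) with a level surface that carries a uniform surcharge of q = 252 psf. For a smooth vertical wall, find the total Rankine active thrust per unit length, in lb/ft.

14500 lb/ft

K_a = tan²(45° − φ/2) = 0.2948.
Soil triangle: ½ K_a γ H² = 0.5×0.2948×113.4×27.3² = 12460 lb/ft.
Surcharge rectangle: K_a q H = 0.2948×252×27.3 = 2028 lb/ft.
Total = 12460 + 2028 = 14490 lb/ft.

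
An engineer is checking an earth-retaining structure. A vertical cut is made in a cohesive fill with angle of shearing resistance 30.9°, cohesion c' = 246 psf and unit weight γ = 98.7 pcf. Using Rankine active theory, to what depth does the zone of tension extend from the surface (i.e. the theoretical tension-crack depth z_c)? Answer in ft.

8.79 ft

K_a = tan²(45° − 30.9°/2) = 0.3214; √K_a = 0.5669.
The active pressure is zero where K_a γ z = 2c√K_a, so z_c = 2c/(γ√K_a) = 2×246/(98.7×0.5669) = 8.793 ft.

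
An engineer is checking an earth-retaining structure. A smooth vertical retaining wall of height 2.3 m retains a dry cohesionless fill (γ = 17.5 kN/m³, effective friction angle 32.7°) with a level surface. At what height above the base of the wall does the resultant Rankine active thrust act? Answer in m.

K_a = 0.2985.
The pressure distribution is triangular, so the resultant acts at H/3 above the base = 2.3/3 = 0.7667 m.

0.767 m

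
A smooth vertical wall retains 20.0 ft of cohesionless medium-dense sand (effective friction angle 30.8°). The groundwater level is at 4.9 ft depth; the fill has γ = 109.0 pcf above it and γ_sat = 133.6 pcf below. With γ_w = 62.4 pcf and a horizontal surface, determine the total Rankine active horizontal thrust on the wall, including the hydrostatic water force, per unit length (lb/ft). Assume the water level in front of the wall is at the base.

K_a = tan²(45° − φ/2) = 0.3227.
γ' = 133.6 − 62.4 = 71.20 pcf. Depth below WT = 15.1 ft.
σ'_h at WT = K_a γ d_w = 172.4 psf; at base = 172.4 + K_a γ' × 15.1 = 519.3 psf.
P₁ (0–4.9 ft) = ½×172.4×4.9 = 422.3. P₂ (4.9–20.0 ft) = ½(172.4+519.3)×15.1 = 5222.
P_w = ½ γ_w h₂² = 0.5×62.4×15.1² = 7114. Total = 422.3+5222+7114 = 12760 lb/ft.

12800 lb/ft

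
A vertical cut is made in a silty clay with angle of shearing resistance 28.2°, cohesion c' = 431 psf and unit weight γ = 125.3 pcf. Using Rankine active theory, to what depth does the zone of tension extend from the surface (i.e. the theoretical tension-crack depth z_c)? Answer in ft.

11.5 ft

K_a = tan²(45° − 28.2°/2) = 0.3582; √K_a = 0.5985.
The active pressure is zero where K_a γ z = 2c√K_a, so z_c = 2c/(γ√K_a) = 2×431/(125.3×0.5985) = 11.49 ft.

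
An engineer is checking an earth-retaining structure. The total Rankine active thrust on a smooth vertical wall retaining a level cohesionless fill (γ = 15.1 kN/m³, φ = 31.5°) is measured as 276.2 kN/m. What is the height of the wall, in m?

K_a = 0.3136. P_a = ½ K_a γ H² ⇒ H = √(2P_a/(K_a γ)).
H = √(2×276.2/(0.3136×15.1)) = 10.80 m.

10.8 m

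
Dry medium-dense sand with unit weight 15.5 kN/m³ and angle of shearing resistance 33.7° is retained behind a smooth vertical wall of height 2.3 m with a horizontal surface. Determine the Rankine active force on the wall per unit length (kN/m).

11.7 kN/m

K_a = tan²(45° − φ/2) = 0.2863.
P_a = ½ K_a γ H² = 0.5 × 0.2863 × 15.5 × 2.3² = 11.74 kN/m.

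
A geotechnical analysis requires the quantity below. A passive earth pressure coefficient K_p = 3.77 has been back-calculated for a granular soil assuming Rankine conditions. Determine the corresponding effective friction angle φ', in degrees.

K_p = (1+sin φ)/(1−sin φ) ⇒ sin φ = (K_p − 1)/(K_p + 1) = 0.5807.
φ = arcsin(0.5807) = 35.50°.

35.5°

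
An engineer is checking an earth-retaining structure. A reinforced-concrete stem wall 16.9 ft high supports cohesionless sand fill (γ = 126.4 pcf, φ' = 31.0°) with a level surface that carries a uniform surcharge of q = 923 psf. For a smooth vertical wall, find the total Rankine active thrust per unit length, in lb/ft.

K_a = tan²(45° − φ/2) = 0.3201.
Soil triangle: ½ K_a γ H² = 0.5×0.3201×126.4×16.9² = 5778 lb/ft.
Surcharge rectangle: K_a q H = 0.3201×923×16.9 = 4993 lb/ft.
Total = 5778 + 4993 = 10770 lb/ft.

10800 lb/ft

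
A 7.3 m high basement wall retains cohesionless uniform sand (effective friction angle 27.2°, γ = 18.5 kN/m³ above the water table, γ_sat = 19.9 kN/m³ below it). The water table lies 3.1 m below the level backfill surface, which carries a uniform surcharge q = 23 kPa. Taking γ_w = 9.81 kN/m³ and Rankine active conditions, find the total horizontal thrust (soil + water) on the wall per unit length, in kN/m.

305 kN/m

K_a = tan²(45° − φ/2) = 0.3726.
γ' = 19.9 − 9.81 = 10.09 kN/m³. h₂ = H − d_w = 4.2 m.
σ'_h: at surface K_a·q = 8.570; at WT K_a(q+γd_w) = 29.94; at base K_a(q+γd_w+γ'h₂) = 45.73 kPa.
P₁ = ½(8.570+29.94)×3.1 = 59.69; P₂ = ½(29.94+45.73)×4.2 = 158.9; P_w = ½γ_w h₂² = 86.52.
Total = 59.69+158.9+86.52 = 305.1 kN/m.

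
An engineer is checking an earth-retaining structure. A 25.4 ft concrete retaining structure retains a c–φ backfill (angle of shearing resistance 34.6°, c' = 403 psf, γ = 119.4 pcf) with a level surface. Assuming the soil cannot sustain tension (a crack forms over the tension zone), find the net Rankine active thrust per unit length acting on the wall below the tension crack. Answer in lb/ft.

2590 lb/ft

K_a = 0.2756; √K_a = 0.5250.
Tension-crack depth z_c = 2c/(γ√K_a) = 2×403/(119.4×0.5250) = 12.86 ft.
σ_a at base = K_a γ H − 2c√K_a = 0.2756×119.4×25.4 − 2×403×0.5250 = 412.8 psf.
P_a = ½ × 412.8 × (H − z_c) = 0.5×412.8×12.54 = 2589 lb/ft.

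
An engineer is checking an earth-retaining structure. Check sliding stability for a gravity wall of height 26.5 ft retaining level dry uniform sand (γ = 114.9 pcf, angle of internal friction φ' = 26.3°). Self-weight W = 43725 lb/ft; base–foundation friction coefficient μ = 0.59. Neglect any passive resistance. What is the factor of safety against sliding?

K_a = tan²(45° − 26.3°/2) = 0.3859.
P_a = ½K_aγH² = 0.5×0.3859×114.9×26.5² = 15570 lb/ft, acting at H/3 = 8.833 ft above the base.
FS_sliding = μW / P_a = 0.59×43725 / 15570 = 1.657.

1.66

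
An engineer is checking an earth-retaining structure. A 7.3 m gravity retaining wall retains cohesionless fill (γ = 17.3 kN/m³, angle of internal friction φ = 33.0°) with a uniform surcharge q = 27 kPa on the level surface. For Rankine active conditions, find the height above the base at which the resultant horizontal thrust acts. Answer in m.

2.80 m

K_a = 0.2948.
Triangular part P₁ = ½K_aγH² = 135.9 at H/3 = 2.433 m; rectangular part P₂ = K_a q H = 58.11 at H/2 = 3.650 m.
ȳ = (P₁·2.433 + P₂·3.650)/(P₁+P₂) = 2.798 m.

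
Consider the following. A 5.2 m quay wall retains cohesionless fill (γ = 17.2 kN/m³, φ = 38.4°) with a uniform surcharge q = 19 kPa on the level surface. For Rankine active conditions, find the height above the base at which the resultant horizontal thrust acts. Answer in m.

K_a = 0.2337.
Triangular part P₁ = ½K_aγH² = 54.34 at H/3 = 1.733 m; rectangular part P₂ = K_a q H = 23.09 at H/2 = 2.600 m.
ȳ = (P₁·1.733 + P₂·2.600)/(P₁+P₂) = 1.992 m.

1.99 m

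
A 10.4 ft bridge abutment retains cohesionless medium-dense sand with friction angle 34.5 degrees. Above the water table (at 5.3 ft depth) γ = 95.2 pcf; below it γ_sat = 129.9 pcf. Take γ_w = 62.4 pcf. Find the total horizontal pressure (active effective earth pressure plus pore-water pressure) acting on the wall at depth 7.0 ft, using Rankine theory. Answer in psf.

K_a = (1 − sin φ)/(1 + sin φ) = 0.2768.
γ' = 129.9 − 62.4 = 67.50 pcf.
Effective vertical stress at 7.0 ft: σ'_v = 95.2×5.3 + 67.50×1.70 = 619.3 psf.
σ'_h = K_a σ'_v = 0.2768 × 619.3 = 171.4 psf; u = γ_w × 1.70 = 106.1 psf.
Total σ_h = 171.4 + 106.1 = 277.5 psf.

278 psf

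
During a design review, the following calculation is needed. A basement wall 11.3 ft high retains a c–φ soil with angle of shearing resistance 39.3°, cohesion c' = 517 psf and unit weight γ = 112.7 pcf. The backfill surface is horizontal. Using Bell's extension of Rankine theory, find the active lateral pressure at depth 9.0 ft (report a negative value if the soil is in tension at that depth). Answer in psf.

K_a = (1 − sin φ)/(1 + sin φ) = 0.2245.
σ_a = K_a γ z − 2c√K_a = 0.2245×112.7×9.0 − 2×517×0.4738 = -262.2 psf.

-262 psf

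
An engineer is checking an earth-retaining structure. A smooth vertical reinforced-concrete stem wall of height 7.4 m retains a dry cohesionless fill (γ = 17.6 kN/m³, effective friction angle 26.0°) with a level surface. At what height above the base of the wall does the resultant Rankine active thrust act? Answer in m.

2.47 m

K_a = 0.3905.
The pressure distribution is triangular, so the resultant acts at H/3 above the base = 7.4/3 = 2.467 m.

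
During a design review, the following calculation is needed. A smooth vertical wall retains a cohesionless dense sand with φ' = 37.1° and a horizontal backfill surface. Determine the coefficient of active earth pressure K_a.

0.247

K_a = tan²(45° − φ/2) = tan²(26.45°) = 0.2475.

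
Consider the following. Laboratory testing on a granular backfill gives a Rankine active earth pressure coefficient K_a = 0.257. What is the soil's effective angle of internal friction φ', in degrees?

K_a = tan²(45° − φ/2) ⇒ 45° − φ/2 = arctan(√0.257) = 26.88°.
φ = 2(45° − 26.88°) = 36.23°.

36.2°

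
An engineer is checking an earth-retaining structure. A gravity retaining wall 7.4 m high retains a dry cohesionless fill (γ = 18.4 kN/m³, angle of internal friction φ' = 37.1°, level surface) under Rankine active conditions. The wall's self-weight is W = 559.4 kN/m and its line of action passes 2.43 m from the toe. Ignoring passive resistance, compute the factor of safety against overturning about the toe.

K_a = tan²(45° − 37.1°/2) = 0.2475.
P_a = ½K_aγH² = 0.5×0.2475×18.4×7.4² = 124.7 kN/m, acting at H/3 = 2.467 m above the base.
Overturning moment M_o = P_a × H/3 = 124.7 × 2.467 = 307.6.
Resisting moment M_r = W × 2.43 = 559.4 × 2.43 = 1359.
FS_overturning = M_r/M_o = 1359/307.6 = 4.420.

4.42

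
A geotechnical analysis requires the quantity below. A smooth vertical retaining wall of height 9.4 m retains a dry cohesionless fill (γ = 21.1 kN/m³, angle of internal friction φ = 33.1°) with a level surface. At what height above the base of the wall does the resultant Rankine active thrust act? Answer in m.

K_a = 0.2936.
The pressure distribution is triangular, so the resultant acts at H/3 above the base = 9.4/3 = 3.133 m.

3.13 m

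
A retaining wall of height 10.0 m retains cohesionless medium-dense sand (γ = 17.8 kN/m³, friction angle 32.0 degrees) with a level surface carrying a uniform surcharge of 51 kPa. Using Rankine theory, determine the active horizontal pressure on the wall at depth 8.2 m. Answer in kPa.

K_a = (1 − sin φ)/(1 + sin φ) = 0.3073.
σ_v = γz + q = 17.8 × 8.2 + 51 = 197.0 kPa.
σ_h = K_a σ_v = 0.3073 × 197.0 = 60.52 kPa.

60.5 kPa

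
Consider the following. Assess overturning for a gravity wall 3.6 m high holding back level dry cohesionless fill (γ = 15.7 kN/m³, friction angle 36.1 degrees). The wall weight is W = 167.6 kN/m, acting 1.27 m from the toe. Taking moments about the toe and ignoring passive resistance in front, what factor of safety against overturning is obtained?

K_a = tan²(45° − 36.1°/2) = 0.2585.
P_a = ½K_aγH² = 0.5×0.2585×15.7×3.6² = 26.30 kN/m, acting at H/3 = 1.200 m above the base.
Overturning moment M_o = P_a × H/3 = 26.30 × 1.200 = 31.56.
Resisting moment M_r = W × 1.27 = 167.6 × 1.27 = 212.9.
FS_overturning = M_r/M_o = 212.9/31.56 = 6.745.

6.74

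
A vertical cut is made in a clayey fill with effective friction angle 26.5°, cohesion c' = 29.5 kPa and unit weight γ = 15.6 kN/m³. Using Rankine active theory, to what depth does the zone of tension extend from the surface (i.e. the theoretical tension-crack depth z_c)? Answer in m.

6.11 m

K_a = tan²(45° − 26.5°/2) = 0.3829; √K_a = 0.6188.
The active pressure is zero where K_a γ z = 2c√K_a, so z_c = 2c/(γ√K_a) = 2×29.5/(15.6×0.6188) = 6.112 m.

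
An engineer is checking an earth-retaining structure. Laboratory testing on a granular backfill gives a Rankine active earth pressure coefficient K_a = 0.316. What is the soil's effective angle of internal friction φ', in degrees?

K_a = tan²(45° − φ/2) ⇒ 45° − φ/2 = arctan(√0.316) = 29.34°.
φ = 2(45° − 29.34°) = 31.32°.

31.3°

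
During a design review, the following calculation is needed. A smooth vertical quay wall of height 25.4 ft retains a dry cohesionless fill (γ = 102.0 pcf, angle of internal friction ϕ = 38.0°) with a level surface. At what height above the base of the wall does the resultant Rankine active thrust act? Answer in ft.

8.47 ft

K_a = 0.2379.
The pressure distribution is triangular, so the resultant acts at H/3 above the base = 25.4/3 = 8.467 ft.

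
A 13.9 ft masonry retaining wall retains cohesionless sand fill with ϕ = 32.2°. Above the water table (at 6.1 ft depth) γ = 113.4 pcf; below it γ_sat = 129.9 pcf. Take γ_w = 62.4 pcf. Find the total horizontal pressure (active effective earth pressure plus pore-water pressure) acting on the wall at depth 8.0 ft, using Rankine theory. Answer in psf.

K_a = (1 − sin φ)/(1 + sin φ) = 0.3047.
γ' = 129.9 − 62.4 = 67.50 pcf.
Effective vertical stress at 8.0 ft: σ'_v = 113.4×6.1 + 67.50×1.90 = 820.0 psf.
σ'_h = K_a σ'_v = 0.3047 × 820.0 = 249.9 psf; u = γ_w × 1.90 = 118.6 psf.
Total σ_h = 249.9 + 118.6 = 368.4 psf.

368 psf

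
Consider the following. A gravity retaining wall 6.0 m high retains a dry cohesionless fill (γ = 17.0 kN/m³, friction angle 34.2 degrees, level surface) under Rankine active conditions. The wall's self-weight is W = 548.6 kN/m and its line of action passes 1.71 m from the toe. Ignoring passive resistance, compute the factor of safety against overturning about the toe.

5.47

K_a = tan²(45° − 34.2°/2) = 0.2803.
P_a = ½K_aγH² = 0.5×0.2803×17.0×6.0² = 85.78 kN/m, acting at H/3 = 2.000 m above the base.
Overturning moment M_o = P_a × H/3 = 85.78 × 2.000 = 171.6.
Resisting moment M_r = W × 1.71 = 548.6 × 1.71 = 938.1.
FS_overturning = M_r/M_o = 938.1/171.6 = 5.468.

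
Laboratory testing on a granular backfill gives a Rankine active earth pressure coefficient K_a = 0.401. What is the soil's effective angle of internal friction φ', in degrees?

K_a = tan²(45° − φ/2) ⇒ 45° − φ/2 = arctan(√0.401) = 32.34°.
φ = 2(45° − 32.34°) = 25.31°.

25.3°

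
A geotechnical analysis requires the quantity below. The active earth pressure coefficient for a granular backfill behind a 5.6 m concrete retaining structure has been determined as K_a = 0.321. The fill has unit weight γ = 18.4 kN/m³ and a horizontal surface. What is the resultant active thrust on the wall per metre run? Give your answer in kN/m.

P = ½ K_a γ H² = 0.5 × 0.321 × 18.4 × 5.6² = 92.61 kN/m.

92.6 kN/m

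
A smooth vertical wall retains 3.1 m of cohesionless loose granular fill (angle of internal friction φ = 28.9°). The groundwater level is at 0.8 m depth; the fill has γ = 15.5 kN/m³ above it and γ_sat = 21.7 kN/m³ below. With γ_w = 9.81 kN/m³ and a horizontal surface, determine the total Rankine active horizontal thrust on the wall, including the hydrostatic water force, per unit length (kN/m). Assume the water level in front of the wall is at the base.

48.6 kN/m

K_a = tan²(45° − φ/2) = 0.3484.
γ' = 21.7 − 9.81 = 11.89 kN/m³. Depth below WT = 2.3 m.
σ'_h at WT = K_a γ d_w = 4.320 kPa; at base = 4.320 + K_a γ' × 2.3 = 13.85 kPa.
P₁ (0–0.8 m) = ½×4.320×0.8 = 1.728. P₂ (0.8–3.1 m) = ½(4.320+13.85)×2.3 = 20.89.
P_w = ½ γ_w h₂² = 0.5×9.81×2.3² = 25.95. Total = 1.728+20.89+25.95 = 48.57 kN/m.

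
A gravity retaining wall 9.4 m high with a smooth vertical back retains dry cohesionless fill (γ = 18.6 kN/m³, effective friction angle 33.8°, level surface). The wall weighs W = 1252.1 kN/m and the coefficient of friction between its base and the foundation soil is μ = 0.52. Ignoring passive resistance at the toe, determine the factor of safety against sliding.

2.78

K_a = tan²(45° − 33.8°/2) = 0.2851.
P_a = ½K_aγH² = 0.5×0.2851×18.6×9.4² = 234.3 kN/m, acting at H/3 = 3.133 m above the base.
FS_sliding = μW / P_a = 0.52×1252.1 / 234.3 = 2.779.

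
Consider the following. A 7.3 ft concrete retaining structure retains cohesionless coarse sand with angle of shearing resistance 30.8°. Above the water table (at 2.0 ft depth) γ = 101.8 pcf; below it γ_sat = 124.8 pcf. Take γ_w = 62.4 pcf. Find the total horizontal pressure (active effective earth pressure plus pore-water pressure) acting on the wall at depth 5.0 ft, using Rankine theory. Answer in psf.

K_a = (1 − sin φ)/(1 + sin φ) = 0.3227.
γ' = 124.8 − 62.4 = 62.40 pcf.
Effective vertical stress at 5.0 ft: σ'_v = 101.8×2.0 + 62.40×3.00 = 390.8 psf.
σ'_h = K_a σ'_v = 0.3227 × 390.8 = 126.1 psf; u = γ_w × 3.00 = 187.2 psf.
Total σ_h = 126.1 + 187.2 = 313.3 psf.

313 psf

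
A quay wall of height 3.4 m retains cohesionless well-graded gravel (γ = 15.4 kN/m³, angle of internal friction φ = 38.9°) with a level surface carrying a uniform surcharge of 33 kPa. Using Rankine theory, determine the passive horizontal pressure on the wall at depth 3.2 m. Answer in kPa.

K_p = (1 + sin φ)/(1 − sin φ) = 4.376.
σ_v = γz + q = 15.4 × 3.2 + 33 = 82.28 kPa.
σ_h = K_p σ_v = 4.376 × 82.28 = 360.0 kPa.

360 kPa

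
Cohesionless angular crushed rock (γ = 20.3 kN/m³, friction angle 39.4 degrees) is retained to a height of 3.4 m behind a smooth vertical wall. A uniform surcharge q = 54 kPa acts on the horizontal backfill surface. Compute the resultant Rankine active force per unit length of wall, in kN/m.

67.2 kN/m

K_a = tan²(45° − φ/2) = 0.2234.
Soil triangle: ½ K_a γ H² = 0.5×0.2234×20.3×3.4² = 26.22 kN/m.
Surcharge rectangle: K_a q H = 0.2234×54×3.4 = 41.02 kN/m.
Total = 26.22 + 41.02 = 67.24 kN/m.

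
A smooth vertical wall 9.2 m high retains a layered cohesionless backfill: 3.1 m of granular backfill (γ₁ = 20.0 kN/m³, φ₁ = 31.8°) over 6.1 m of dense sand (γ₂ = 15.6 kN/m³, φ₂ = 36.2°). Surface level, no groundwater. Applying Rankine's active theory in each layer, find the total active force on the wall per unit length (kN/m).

K_a1 = tan²(45°−31.8°/2) = 0.3098; K_a2 = tan²(45°−36.2°/2) = 0.2574.
Layer 1: σ at base = K_a1 γ₁ h₁ = 19.21 kPa; P₁ = ½×19.21×3.1 = 29.77.
Layer 2: σ_v at top = γ₁h₁ = 62.00; σ_h top = K_a2×62.00 = 15.96; σ_h base = K_a2×(62.00+15.6×6.1) = 40.45.
P₂ = ½(15.96+40.45)×6.1 = 172.0. Total P_a = 29.77+172.0 = 201.8 kN/m.

202 kN/m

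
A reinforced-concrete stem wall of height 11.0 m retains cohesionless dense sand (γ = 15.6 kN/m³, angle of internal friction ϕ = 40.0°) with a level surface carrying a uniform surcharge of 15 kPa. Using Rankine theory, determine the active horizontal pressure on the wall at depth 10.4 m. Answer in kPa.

K_a = (1 − sin φ)/(1 + sin φ) = 0.2174.
σ_v = γz + q = 15.6 × 10.4 + 15 = 177.2 kPa.
σ_h = K_a σ_v = 0.2174 × 177.2 = 38.54 kPa.

38.5 kPa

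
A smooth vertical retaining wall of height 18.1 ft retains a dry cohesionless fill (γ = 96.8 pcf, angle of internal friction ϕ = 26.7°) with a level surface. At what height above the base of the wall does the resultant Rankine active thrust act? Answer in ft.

6.03 ft

K_a = 0.3800.
The pressure distribution is triangular, so the resultant acts at H/3 above the base = 18.1/3 = 6.033 ft.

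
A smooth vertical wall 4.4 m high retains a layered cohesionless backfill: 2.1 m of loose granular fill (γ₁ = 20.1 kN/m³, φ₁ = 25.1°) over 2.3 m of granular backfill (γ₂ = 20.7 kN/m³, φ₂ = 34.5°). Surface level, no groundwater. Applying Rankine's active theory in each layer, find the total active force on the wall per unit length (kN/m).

K_a1 = tan²(45°−25.1°/2) = 0.4043; K_a2 = tan²(45°−34.5°/2) = 0.2768.
Layer 1: σ at base = K_a1 γ₁ h₁ = 17.07 kPa; P₁ = ½×17.07×2.1 = 17.92.
Layer 2: σ_v at top = γ₁h₁ = 42.21; σ_h top = K_a2×42.21 = 11.68; σ_h base = K_a2×(42.21+20.7×2.3) = 24.86.
P₂ = ½(11.68+24.86)×2.3 = 42.03. Total P_a = 17.92+42.03 = 59.95 kN/m.

59.9 kN/m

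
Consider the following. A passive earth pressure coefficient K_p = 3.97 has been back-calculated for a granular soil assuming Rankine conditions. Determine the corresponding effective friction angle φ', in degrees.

36.7°

K_p = (1+sin φ)/(1−sin φ) ⇒ sin φ = (K_p − 1)/(K_p + 1) = 0.5976.
φ = arcsin(0.5976) = 36.70°.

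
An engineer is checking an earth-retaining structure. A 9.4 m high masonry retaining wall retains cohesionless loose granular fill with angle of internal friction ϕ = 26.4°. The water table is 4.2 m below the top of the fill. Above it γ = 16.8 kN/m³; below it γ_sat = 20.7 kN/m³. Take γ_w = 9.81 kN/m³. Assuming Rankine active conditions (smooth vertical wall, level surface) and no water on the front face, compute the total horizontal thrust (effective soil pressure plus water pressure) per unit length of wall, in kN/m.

387 kN/m

K_a = tan²(45° − φ/2) = 0.3844.
γ' = 20.7 − 9.81 = 10.89 kN/m³. Depth below WT = 5.2 m.
σ'_h at WT = K_a γ d_w = 27.13 kPa; at base = 27.13 + K_a γ' × 5.2 = 48.90 kPa.
P₁ (0–4.2 m) = ½×27.13×4.2 = 56.96. P₂ (4.2–9.4 m) = ½(27.13+48.90)×5.2 = 197.7.
P_w = ½ γ_w h₂² = 0.5×9.81×5.2² = 132.6. Total = 56.96+197.7+132.6 = 387.2 kN/m.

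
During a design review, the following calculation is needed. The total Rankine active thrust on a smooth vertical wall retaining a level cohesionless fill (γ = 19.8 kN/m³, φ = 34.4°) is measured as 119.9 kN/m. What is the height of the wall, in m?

K_a = 0.2780. P_a = ½ K_a γ H² ⇒ H = √(2P_a/(K_a γ)).
H = √(2×119.9/(0.2780×19.8)) = 6.601 m.

6.60 m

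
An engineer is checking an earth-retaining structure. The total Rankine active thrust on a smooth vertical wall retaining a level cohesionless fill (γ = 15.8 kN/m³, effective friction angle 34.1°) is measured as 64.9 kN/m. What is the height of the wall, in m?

K_a = 0.2815. P_a = ½ K_a γ H² ⇒ H = √(2P_a/(K_a γ)).
H = √(2×64.9/(0.2815×15.8)) = 5.402 m.

5.40 m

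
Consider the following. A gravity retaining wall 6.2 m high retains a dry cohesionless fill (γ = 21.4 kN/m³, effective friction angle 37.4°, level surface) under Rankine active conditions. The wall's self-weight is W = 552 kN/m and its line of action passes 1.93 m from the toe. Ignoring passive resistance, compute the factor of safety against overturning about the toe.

K_a = tan²(45° − 37.4°/2) = 0.2443.
P_a = ½K_aγH² = 0.5×0.2443×21.4×6.2² = 100.5 kN/m, acting at H/3 = 2.067 m above the base.
Overturning moment M_o = P_a × H/3 = 100.5 × 2.067 = 207.6.
Resisting moment M_r = W × 1.93 = 552 × 1.93 = 1065.
FS_overturning = M_r/M_o = 1065/207.6 = 5.131.

5.13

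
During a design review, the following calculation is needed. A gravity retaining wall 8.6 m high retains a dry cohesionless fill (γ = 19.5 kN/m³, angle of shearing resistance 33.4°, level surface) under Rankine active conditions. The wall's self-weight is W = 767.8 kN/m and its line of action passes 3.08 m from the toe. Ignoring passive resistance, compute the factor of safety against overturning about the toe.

K_a = tan²(45° − 33.4°/2) = 0.2899.
P_a = ½K_aγH² = 0.5×0.2899×19.5×8.6² = 209.1 kN/m, acting at H/3 = 2.867 m above the base.
Overturning moment M_o = P_a × H/3 = 209.1 × 2.867 = 599.3.
Resisting moment M_r = W × 3.08 = 767.8 × 3.08 = 2365.
FS_overturning = M_r/M_o = 2365/599.3 = 3.946.

3.95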